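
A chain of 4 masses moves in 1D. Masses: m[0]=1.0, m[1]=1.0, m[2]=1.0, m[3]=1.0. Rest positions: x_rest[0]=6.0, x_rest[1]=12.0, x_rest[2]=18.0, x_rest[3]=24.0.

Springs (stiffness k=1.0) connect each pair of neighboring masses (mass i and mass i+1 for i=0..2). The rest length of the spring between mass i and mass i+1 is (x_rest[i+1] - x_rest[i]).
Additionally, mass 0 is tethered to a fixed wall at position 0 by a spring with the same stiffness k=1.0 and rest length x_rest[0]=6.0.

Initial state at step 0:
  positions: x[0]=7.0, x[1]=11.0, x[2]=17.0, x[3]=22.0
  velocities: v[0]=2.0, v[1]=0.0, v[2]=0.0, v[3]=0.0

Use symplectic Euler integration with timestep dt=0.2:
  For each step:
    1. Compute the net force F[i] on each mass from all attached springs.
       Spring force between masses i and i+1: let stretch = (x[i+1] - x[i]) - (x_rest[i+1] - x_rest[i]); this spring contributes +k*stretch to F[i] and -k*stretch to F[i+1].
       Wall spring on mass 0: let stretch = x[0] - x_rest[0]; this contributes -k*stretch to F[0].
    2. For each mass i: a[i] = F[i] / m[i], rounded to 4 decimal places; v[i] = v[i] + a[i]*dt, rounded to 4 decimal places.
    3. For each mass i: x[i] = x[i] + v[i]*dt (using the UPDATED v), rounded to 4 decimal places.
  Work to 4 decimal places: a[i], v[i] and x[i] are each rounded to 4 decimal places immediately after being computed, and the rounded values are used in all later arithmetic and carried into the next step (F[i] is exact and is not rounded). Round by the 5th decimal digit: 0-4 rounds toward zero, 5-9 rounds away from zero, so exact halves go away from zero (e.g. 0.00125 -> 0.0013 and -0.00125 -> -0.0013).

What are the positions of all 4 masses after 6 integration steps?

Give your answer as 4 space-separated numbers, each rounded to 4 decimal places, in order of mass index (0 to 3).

Answer: 6.7023 12.3576 16.6516 22.6514

Derivation:
Step 0: x=[7.0000 11.0000 17.0000 22.0000] v=[2.0000 0.0000 0.0000 0.0000]
Step 1: x=[7.2800 11.0800 16.9600 22.0400] v=[1.4000 0.4000 -0.2000 0.2000]
Step 2: x=[7.4208 11.2432 16.8880 22.1168] v=[0.7040 0.8160 -0.3600 0.3840]
Step 3: x=[7.4177 11.4793 16.7994 22.2244] v=[-0.0157 1.1805 -0.4432 0.5382]
Step 4: x=[7.2803 11.7657 16.7150 22.3550] v=[-0.6869 1.4322 -0.4222 0.6532]
Step 5: x=[7.0311 12.0707 16.6582 22.5000] v=[-1.2459 1.5250 -0.2841 0.7252]
Step 6: x=[6.7023 12.3576 16.6516 22.6514] v=[-1.6442 1.4346 -0.0332 0.7568]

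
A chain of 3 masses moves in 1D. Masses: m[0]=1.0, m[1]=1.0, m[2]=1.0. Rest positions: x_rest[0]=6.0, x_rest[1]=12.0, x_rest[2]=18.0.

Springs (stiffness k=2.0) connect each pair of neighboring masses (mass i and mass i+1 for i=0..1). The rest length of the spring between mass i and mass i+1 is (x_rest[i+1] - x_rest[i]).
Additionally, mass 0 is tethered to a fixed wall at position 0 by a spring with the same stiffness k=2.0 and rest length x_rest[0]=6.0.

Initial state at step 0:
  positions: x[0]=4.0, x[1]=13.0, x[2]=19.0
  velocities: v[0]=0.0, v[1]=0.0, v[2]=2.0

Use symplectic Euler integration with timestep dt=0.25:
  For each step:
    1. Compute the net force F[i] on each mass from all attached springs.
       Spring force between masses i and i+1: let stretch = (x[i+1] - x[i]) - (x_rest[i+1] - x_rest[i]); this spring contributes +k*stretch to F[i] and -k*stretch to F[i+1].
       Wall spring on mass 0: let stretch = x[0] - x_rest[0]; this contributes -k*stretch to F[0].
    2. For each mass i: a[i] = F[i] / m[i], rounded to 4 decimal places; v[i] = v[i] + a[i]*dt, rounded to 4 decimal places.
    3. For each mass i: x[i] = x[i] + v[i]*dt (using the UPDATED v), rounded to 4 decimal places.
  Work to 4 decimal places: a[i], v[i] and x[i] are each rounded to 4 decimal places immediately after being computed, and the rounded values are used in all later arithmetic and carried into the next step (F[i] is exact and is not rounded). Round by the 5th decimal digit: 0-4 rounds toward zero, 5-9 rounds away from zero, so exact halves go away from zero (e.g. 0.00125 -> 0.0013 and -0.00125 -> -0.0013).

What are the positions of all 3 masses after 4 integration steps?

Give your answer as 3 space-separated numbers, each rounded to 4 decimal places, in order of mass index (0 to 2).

Answer: 7.7237 11.8328 19.9395

Derivation:
Step 0: x=[4.0000 13.0000 19.0000] v=[0.0000 0.0000 2.0000]
Step 1: x=[4.6250 12.6250 19.5000] v=[2.5000 -1.5000 2.0000]
Step 2: x=[5.6719 12.1094 19.8906] v=[4.1875 -2.0625 1.5625]
Step 3: x=[6.8145 11.7617 20.0586] v=[4.5703 -1.3907 0.6719]
Step 4: x=[7.7237 11.8328 19.9395] v=[3.6367 0.2842 -0.4766]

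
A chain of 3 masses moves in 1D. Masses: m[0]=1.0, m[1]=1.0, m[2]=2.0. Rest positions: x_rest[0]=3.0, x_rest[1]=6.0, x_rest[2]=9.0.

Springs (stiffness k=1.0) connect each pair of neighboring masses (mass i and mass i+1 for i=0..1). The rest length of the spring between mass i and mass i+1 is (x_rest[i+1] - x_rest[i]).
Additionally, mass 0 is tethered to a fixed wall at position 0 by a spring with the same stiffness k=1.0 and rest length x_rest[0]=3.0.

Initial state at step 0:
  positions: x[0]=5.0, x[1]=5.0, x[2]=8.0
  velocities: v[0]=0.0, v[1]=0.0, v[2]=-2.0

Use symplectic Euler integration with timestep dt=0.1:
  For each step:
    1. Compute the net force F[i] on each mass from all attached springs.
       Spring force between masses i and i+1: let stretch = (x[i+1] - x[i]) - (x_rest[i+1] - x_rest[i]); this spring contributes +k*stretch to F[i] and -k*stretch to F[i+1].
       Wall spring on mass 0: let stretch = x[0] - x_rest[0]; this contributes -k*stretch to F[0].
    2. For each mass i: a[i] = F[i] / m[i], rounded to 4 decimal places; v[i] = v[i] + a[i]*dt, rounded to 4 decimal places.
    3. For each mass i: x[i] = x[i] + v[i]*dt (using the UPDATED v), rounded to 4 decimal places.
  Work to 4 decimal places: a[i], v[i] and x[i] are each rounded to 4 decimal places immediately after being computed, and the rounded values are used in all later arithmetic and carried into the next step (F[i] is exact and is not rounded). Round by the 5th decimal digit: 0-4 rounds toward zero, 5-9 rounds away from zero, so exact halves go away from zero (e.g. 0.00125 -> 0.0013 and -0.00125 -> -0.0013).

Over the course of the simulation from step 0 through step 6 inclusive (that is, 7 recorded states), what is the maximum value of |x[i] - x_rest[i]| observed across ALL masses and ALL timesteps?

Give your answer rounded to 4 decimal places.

Step 0: x=[5.0000 5.0000 8.0000] v=[0.0000 0.0000 -2.0000]
Step 1: x=[4.9500 5.0300 7.8000] v=[-0.5000 0.3000 -2.0000]
Step 2: x=[4.8513 5.0869 7.6012] v=[-0.9870 0.5690 -1.9885]
Step 3: x=[4.7064 5.1666 7.4048] v=[-1.4486 0.7969 -1.9642]
Step 4: x=[4.5191 5.2641 7.2122] v=[-1.8732 0.9747 -1.9261]
Step 5: x=[4.2940 5.3736 7.0249] v=[-2.2506 1.0950 -1.8735]
Step 6: x=[4.0368 5.4888 6.8443] v=[-2.5720 1.1522 -1.8061]
Max displacement = 2.1557

Answer: 2.1557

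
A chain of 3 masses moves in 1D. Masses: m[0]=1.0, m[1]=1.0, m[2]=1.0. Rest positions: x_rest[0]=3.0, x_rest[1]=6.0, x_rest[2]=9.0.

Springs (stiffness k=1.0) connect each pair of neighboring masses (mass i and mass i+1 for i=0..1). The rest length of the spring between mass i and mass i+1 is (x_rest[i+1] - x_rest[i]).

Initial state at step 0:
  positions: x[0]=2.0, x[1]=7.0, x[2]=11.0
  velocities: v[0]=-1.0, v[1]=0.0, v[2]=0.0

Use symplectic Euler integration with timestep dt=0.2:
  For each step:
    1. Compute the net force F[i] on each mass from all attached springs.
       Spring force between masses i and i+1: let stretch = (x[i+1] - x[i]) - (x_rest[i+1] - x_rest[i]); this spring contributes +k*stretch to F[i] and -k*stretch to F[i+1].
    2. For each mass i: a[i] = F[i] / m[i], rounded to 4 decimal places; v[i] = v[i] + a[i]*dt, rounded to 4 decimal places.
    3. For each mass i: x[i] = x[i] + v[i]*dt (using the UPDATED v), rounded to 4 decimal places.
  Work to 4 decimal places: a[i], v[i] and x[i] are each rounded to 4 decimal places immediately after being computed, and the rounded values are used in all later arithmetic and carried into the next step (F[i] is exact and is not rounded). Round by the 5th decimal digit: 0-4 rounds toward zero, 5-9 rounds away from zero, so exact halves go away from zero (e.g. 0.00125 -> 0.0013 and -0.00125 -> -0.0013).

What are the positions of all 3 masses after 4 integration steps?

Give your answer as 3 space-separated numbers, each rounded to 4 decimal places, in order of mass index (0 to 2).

Answer: 2.0068 6.5937 10.5995

Derivation:
Step 0: x=[2.0000 7.0000 11.0000] v=[-1.0000 0.0000 0.0000]
Step 1: x=[1.8800 6.9600 10.9600] v=[-0.6000 -0.2000 -0.2000]
Step 2: x=[1.8432 6.8768 10.8800] v=[-0.1840 -0.4160 -0.4000]
Step 3: x=[1.8877 6.7524 10.7599] v=[0.2227 -0.6221 -0.6006]
Step 4: x=[2.0068 6.5937 10.5995] v=[0.5956 -0.7935 -0.8021]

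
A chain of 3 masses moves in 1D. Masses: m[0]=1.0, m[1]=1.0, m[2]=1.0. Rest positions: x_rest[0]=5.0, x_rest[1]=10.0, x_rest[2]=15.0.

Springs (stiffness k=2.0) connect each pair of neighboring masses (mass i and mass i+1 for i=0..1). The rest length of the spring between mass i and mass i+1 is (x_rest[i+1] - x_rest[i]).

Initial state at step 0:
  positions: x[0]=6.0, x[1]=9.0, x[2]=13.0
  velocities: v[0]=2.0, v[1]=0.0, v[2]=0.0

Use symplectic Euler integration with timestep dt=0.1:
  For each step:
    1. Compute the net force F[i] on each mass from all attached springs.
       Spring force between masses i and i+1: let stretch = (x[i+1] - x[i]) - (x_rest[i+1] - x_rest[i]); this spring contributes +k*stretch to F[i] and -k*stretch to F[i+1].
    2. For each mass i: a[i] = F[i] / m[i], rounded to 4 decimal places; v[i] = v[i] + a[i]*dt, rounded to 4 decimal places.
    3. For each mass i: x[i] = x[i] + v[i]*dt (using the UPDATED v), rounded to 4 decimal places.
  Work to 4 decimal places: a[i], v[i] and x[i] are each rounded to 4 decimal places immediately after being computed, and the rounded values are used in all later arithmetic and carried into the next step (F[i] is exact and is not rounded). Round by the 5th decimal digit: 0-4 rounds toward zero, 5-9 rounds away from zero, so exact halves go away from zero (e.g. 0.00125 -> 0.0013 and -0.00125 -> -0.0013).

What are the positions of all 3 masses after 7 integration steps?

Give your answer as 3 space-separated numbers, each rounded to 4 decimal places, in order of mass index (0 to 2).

Answer: 6.2168 9.6187 13.5647

Derivation:
Step 0: x=[6.0000 9.0000 13.0000] v=[2.0000 0.0000 0.0000]
Step 1: x=[6.1600 9.0200 13.0200] v=[1.6000 0.2000 0.2000]
Step 2: x=[6.2772 9.0628 13.0600] v=[1.1720 0.4280 0.4000]
Step 3: x=[6.3501 9.1298 13.1201] v=[0.7291 0.6703 0.6006]
Step 4: x=[6.3786 9.2210 13.2004] v=[0.2850 0.9124 0.8025]
Step 5: x=[6.3640 9.3350 13.3011] v=[-0.1465 1.1398 1.0066]
Step 6: x=[6.3088 9.4689 13.4224] v=[-0.5523 1.3388 1.2134]
Step 7: x=[6.2168 9.6187 13.5647] v=[-0.9203 1.4975 1.4227]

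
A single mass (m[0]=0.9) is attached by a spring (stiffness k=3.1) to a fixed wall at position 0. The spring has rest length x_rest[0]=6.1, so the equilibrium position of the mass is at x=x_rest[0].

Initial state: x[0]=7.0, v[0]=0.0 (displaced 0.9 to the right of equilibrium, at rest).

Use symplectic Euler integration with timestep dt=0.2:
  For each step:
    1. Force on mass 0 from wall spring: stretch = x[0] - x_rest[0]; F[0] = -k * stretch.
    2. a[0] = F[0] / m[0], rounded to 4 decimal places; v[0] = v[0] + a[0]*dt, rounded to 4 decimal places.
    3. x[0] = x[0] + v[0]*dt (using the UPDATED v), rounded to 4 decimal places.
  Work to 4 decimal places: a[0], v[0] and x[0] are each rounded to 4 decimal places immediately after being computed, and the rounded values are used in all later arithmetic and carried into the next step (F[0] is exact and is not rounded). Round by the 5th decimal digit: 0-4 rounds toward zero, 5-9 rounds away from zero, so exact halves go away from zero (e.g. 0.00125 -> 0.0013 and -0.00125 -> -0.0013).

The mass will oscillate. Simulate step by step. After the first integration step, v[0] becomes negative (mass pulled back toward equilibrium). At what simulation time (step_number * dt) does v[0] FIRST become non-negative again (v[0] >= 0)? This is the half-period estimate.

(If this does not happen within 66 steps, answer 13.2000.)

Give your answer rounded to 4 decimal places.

Step 0: x=[7.0000] v=[0.0000]
Step 1: x=[6.8760] v=[-0.6200]
Step 2: x=[6.6451] v=[-1.1546]
Step 3: x=[6.3391] v=[-1.5301]
Step 4: x=[6.0001] v=[-1.6948]
Step 5: x=[5.6749] v=[-1.6260]
Step 6: x=[5.4083] v=[-1.3332]
Step 7: x=[5.2370] v=[-0.8567]
Step 8: x=[5.1846] v=[-0.2622]
Step 9: x=[5.2583] v=[0.3684]
First v>=0 after going negative at step 9, time=1.8000

Answer: 1.8000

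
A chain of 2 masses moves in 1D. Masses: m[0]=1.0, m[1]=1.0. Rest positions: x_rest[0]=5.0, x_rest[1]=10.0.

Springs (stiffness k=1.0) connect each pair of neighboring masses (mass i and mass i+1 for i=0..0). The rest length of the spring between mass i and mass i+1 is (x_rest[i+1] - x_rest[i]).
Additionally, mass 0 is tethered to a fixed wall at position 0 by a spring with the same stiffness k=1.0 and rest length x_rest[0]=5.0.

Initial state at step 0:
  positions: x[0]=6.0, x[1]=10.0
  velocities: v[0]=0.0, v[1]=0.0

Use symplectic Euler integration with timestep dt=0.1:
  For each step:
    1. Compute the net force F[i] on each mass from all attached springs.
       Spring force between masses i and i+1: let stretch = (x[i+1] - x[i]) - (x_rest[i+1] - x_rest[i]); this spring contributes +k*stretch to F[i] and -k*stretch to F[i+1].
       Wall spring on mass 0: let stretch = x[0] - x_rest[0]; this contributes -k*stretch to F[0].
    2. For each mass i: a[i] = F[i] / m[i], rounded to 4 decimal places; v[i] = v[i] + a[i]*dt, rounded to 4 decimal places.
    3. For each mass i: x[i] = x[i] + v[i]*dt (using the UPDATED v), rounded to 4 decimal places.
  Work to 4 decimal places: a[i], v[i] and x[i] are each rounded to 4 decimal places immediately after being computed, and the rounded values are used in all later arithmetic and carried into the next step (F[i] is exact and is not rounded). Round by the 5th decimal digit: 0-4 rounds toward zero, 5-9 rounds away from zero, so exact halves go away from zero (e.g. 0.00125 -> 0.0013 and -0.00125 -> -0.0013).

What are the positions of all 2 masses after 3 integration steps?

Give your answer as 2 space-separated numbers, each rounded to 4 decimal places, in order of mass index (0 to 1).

Step 0: x=[6.0000 10.0000] v=[0.0000 0.0000]
Step 1: x=[5.9800 10.0100] v=[-0.2000 0.1000]
Step 2: x=[5.9405 10.0297] v=[-0.3950 0.1970]
Step 3: x=[5.8825 10.0585] v=[-0.5801 0.2881]

Answer: 5.8825 10.0585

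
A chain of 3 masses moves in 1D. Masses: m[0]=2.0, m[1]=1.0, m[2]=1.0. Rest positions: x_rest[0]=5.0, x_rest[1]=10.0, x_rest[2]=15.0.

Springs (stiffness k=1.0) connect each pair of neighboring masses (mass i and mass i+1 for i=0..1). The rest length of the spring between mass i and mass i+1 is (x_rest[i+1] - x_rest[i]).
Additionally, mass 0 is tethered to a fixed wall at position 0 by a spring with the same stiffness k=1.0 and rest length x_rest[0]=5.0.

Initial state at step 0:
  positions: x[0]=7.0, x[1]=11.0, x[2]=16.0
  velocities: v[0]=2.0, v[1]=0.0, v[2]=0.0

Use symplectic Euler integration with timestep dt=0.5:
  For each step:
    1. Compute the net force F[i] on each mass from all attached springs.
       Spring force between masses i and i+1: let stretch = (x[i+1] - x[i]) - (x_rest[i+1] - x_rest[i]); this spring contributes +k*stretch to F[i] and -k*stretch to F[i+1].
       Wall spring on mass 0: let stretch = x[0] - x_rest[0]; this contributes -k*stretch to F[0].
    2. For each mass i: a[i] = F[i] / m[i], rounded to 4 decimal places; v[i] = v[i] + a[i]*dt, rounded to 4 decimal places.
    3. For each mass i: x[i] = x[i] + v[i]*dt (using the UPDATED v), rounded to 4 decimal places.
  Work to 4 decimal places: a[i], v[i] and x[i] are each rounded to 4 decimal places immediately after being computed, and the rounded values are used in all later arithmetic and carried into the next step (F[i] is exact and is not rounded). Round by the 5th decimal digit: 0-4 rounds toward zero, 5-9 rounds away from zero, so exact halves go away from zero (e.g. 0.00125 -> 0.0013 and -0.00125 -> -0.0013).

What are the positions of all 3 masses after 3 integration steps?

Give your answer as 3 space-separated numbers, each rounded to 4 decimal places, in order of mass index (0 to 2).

Step 0: x=[7.0000 11.0000 16.0000] v=[2.0000 0.0000 0.0000]
Step 1: x=[7.6250 11.2500 16.0000] v=[1.2500 0.5000 0.0000]
Step 2: x=[7.7500 11.7813 16.0625] v=[0.2500 1.0625 0.1250]
Step 3: x=[7.4102 12.3751 16.3047] v=[-0.6797 1.1875 0.4844]

Answer: 7.4102 12.3751 16.3047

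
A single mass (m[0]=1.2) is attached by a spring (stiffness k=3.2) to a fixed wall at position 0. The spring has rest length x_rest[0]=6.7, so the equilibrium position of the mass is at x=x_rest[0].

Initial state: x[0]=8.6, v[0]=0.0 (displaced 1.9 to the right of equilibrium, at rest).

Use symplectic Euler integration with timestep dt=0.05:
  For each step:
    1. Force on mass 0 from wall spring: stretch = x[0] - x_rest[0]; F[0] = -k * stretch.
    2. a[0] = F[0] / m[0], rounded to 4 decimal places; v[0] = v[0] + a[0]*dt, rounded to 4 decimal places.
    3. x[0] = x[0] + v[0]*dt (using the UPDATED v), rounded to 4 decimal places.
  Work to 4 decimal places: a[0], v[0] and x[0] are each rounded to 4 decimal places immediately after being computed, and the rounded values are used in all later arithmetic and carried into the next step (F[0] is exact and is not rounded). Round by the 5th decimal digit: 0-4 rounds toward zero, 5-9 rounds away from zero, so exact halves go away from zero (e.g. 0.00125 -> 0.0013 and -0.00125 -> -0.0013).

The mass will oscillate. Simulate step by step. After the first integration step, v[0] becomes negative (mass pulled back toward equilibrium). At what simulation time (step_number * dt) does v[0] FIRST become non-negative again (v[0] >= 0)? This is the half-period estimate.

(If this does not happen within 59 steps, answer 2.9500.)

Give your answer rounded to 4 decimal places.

Answer: 1.9500

Derivation:
Step 0: x=[8.6000] v=[0.0000]
Step 1: x=[8.5873] v=[-0.2533]
Step 2: x=[8.5621] v=[-0.5049]
Step 3: x=[8.5244] v=[-0.7532]
Step 4: x=[8.4746] v=[-0.9965]
Step 5: x=[8.4129] v=[-1.2331]
Step 6: x=[8.3398] v=[-1.4615]
Step 7: x=[8.2558] v=[-1.6801]
Step 8: x=[8.1614] v=[-1.8875]
Step 9: x=[8.0573] v=[-2.0824]
Step 10: x=[7.9441] v=[-2.2634]
Step 11: x=[7.8226] v=[-2.4293]
Step 12: x=[7.6937] v=[-2.5790]
Step 13: x=[7.5581] v=[-2.7115]
Step 14: x=[7.4168] v=[-2.8259]
Step 15: x=[7.2707] v=[-2.9215]
Step 16: x=[7.1208] v=[-2.9976]
Step 17: x=[6.9681] v=[-3.0537]
Step 18: x=[6.8136] v=[-3.0894]
Step 19: x=[6.6584] v=[-3.1045]
Step 20: x=[6.5035] v=[-3.0990]
Step 21: x=[6.3499] v=[-3.0728]
Step 22: x=[6.1986] v=[-3.0261]
Step 23: x=[6.0506] v=[-2.9592]
Step 24: x=[5.9070] v=[-2.8726]
Step 25: x=[5.7687] v=[-2.7669]
Step 26: x=[5.6366] v=[-2.6427]
Step 27: x=[5.5116] v=[-2.5009]
Step 28: x=[5.3945] v=[-2.3424]
Step 29: x=[5.2861] v=[-2.1683]
Step 30: x=[5.1871] v=[-1.9798]
Step 31: x=[5.0982] v=[-1.7781]
Step 32: x=[5.0200] v=[-1.5645]
Step 33: x=[4.9530] v=[-1.3405]
Step 34: x=[4.8976] v=[-1.1076]
Step 35: x=[4.8542] v=[-0.8673]
Step 36: x=[4.8231] v=[-0.6212]
Step 37: x=[4.8046] v=[-0.3709]
Step 38: x=[4.7987] v=[-0.1182]
Step 39: x=[4.8055] v=[0.1353]
First v>=0 after going negative at step 39, time=1.9500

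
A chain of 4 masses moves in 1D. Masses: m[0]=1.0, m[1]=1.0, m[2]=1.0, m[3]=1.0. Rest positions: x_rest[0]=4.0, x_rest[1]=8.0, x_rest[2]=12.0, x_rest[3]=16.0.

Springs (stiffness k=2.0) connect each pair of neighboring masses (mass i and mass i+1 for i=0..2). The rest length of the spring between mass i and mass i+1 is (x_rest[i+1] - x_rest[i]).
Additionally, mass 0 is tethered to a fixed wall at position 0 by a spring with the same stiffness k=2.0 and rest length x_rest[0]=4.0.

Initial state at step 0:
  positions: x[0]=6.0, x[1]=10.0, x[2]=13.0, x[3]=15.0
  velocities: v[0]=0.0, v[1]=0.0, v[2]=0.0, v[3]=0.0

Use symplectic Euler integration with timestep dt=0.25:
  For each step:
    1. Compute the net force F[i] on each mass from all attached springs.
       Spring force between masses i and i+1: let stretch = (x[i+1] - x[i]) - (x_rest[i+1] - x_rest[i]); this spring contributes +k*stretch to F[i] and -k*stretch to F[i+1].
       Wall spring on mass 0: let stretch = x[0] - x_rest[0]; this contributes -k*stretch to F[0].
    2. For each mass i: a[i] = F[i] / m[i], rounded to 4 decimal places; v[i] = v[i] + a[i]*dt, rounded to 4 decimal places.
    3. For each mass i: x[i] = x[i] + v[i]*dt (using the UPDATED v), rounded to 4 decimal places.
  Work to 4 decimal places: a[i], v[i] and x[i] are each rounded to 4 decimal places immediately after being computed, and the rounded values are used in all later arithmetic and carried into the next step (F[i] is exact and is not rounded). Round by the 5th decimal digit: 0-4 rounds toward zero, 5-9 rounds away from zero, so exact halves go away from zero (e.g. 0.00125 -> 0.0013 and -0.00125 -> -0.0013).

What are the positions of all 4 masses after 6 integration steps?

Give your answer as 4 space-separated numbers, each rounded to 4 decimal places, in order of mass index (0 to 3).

Answer: 3.0997 7.2705 12.3514 17.7936

Derivation:
Step 0: x=[6.0000 10.0000 13.0000 15.0000] v=[0.0000 0.0000 0.0000 0.0000]
Step 1: x=[5.7500 9.8750 12.8750 15.2500] v=[-1.0000 -0.5000 -0.5000 1.0000]
Step 2: x=[5.2969 9.6094 12.6719 15.7031] v=[-1.8125 -1.0625 -0.8125 1.8125]
Step 3: x=[4.7207 9.1875 12.4649 16.2773] v=[-2.3047 -1.6875 -0.8282 2.2969]
Step 4: x=[4.1128 8.6170 12.3247 16.8750] v=[-2.4317 -2.2822 -0.5607 2.3907]
Step 5: x=[3.5538 7.9469 12.2899 17.4039] v=[-2.2360 -2.6805 -0.1394 2.1156]
Step 6: x=[3.0997 7.2705 12.3514 17.7936] v=[-1.8164 -2.7056 0.2461 1.5586]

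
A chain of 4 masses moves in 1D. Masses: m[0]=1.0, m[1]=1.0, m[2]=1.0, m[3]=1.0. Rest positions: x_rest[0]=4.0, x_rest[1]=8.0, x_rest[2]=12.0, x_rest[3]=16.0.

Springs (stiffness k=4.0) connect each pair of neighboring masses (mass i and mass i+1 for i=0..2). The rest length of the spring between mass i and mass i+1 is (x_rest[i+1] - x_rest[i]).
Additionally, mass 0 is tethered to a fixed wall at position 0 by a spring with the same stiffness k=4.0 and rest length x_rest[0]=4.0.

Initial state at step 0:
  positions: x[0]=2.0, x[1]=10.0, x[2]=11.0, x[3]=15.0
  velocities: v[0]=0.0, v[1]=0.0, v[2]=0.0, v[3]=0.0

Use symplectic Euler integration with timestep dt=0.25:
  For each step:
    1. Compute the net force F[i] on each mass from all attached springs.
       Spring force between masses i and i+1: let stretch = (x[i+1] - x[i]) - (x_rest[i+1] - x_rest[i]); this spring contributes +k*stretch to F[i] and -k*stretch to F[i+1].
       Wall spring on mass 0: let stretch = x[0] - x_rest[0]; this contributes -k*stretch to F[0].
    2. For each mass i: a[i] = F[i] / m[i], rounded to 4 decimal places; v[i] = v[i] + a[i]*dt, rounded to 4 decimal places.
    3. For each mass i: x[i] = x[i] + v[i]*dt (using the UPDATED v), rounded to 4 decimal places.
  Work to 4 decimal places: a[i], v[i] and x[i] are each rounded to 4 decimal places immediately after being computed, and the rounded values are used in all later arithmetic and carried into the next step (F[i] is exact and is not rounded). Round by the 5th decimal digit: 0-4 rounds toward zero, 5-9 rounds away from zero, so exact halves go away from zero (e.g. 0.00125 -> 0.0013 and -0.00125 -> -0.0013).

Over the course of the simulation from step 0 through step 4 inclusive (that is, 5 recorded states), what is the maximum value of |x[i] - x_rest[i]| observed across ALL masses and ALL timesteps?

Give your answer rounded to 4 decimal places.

Step 0: x=[2.0000 10.0000 11.0000 15.0000] v=[0.0000 0.0000 0.0000 0.0000]
Step 1: x=[3.5000 8.2500 11.7500 15.0000] v=[6.0000 -7.0000 3.0000 0.0000]
Step 2: x=[5.3125 6.1875 12.4375 15.1875] v=[7.2500 -8.2500 2.7500 0.7500]
Step 3: x=[6.0156 5.4688 12.2500 15.6875] v=[2.8125 -2.8750 -0.7500 2.0000]
Step 4: x=[5.0781 6.5821 11.2266 16.3281] v=[-3.7499 4.4530 -4.0937 2.5625]
Max displacement = 2.5312

Answer: 2.5312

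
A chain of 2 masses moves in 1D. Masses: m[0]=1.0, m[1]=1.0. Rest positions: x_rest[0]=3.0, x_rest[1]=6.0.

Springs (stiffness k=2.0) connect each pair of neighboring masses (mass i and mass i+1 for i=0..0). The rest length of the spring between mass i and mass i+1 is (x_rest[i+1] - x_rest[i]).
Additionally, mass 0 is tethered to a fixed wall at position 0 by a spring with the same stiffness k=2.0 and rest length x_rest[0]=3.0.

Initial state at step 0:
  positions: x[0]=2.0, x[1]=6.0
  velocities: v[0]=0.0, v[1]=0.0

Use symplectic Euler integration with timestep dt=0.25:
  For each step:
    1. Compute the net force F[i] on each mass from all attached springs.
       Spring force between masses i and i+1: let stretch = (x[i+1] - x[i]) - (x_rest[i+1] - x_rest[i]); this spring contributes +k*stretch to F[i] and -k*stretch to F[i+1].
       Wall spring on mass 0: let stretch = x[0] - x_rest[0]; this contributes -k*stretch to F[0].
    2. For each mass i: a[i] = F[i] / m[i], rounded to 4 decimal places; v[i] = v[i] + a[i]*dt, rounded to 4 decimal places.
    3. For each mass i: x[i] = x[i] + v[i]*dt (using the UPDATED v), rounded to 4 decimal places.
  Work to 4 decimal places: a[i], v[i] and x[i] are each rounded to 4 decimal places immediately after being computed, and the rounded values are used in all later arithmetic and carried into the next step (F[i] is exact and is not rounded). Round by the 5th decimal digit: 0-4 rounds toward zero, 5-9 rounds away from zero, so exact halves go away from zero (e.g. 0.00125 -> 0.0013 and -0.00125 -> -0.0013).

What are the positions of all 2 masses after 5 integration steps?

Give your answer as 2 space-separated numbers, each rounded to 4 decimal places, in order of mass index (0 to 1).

Answer: 3.6546 5.3726

Derivation:
Step 0: x=[2.0000 6.0000] v=[0.0000 0.0000]
Step 1: x=[2.2500 5.8750] v=[1.0000 -0.5000]
Step 2: x=[2.6719 5.6719] v=[1.6875 -0.8125]
Step 3: x=[3.1348 5.4688] v=[1.8516 -0.8125]
Step 4: x=[3.4976 5.3489] v=[1.4512 -0.4795]
Step 5: x=[3.6546 5.3726] v=[0.6281 0.0949]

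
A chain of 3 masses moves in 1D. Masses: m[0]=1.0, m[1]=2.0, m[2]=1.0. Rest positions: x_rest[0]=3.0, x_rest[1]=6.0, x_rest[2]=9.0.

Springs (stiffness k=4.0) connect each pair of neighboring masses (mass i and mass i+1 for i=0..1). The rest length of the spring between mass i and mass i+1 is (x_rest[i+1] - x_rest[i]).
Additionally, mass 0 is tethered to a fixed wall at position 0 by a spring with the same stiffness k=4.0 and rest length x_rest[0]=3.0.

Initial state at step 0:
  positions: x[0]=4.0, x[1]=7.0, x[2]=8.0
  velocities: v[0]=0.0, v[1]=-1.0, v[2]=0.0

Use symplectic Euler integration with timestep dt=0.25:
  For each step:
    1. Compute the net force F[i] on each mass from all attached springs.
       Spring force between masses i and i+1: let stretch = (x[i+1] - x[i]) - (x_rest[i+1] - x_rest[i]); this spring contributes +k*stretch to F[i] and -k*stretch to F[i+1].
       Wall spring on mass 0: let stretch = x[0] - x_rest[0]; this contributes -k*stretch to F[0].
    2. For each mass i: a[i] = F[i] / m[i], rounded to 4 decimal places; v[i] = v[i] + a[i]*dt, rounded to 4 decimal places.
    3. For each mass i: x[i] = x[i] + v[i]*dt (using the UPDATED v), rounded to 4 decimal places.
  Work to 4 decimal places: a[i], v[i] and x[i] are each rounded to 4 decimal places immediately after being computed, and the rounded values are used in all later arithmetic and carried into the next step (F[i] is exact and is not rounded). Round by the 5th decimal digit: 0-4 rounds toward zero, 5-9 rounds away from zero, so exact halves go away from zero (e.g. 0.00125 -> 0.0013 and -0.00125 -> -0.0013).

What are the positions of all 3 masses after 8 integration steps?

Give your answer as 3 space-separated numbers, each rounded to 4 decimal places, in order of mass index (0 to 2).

Answer: 3.0180 5.6147 7.3394

Derivation:
Step 0: x=[4.0000 7.0000 8.0000] v=[0.0000 -1.0000 0.0000]
Step 1: x=[3.7500 6.5000 8.5000] v=[-1.0000 -2.0000 2.0000]
Step 2: x=[3.2500 5.9063 9.2500] v=[-2.0000 -2.3750 3.0000]
Step 3: x=[2.6016 5.3985 9.9141] v=[-2.5937 -2.0313 2.6563]
Step 4: x=[2.0020 5.1055 10.1993] v=[-2.3984 -1.1720 1.1407]
Step 5: x=[1.6778 5.0613 9.9610] v=[-1.2969 -0.1769 -0.9531]
Step 6: x=[1.7800 5.2066 9.2478] v=[0.4088 0.5812 -2.8528]
Step 7: x=[2.2939 5.4287 8.2743] v=[2.0554 0.8885 -3.8940]
Step 8: x=[3.0180 5.6147 7.3394] v=[2.8963 0.7439 -3.7396]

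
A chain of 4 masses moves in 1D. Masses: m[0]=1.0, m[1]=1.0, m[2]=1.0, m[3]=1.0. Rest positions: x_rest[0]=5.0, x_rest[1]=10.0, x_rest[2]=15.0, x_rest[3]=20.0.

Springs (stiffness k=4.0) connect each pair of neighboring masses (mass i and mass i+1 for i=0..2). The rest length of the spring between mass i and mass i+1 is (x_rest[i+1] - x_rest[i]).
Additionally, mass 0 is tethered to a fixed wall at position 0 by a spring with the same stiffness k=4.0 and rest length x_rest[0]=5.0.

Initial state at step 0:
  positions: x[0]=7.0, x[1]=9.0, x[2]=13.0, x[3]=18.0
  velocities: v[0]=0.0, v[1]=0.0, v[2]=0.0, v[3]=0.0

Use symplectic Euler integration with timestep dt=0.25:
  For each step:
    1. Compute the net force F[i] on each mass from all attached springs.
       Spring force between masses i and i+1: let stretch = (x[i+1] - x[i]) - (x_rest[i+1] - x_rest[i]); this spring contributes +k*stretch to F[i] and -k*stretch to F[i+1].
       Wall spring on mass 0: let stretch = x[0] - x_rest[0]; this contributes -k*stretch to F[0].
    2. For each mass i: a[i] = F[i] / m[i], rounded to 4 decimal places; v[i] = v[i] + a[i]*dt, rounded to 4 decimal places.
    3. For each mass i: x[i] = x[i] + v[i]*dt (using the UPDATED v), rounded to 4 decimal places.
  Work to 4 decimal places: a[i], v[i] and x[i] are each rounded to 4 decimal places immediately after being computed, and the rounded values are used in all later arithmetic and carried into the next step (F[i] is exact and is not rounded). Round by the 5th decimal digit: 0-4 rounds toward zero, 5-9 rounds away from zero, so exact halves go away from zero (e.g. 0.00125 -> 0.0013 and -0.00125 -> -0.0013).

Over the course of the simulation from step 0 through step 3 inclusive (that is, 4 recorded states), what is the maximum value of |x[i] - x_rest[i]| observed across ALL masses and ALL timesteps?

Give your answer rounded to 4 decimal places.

Step 0: x=[7.0000 9.0000 13.0000 18.0000] v=[0.0000 0.0000 0.0000 0.0000]
Step 1: x=[5.7500 9.5000 13.2500 18.0000] v=[-5.0000 2.0000 1.0000 0.0000]
Step 2: x=[4.0000 10.0000 13.7500 18.0625] v=[-7.0000 2.0000 2.0000 0.2500]
Step 3: x=[2.7500 9.9375 14.3906 18.2969] v=[-5.0000 -0.2500 2.5625 0.9375]
Max displacement = 2.2500

Answer: 2.2500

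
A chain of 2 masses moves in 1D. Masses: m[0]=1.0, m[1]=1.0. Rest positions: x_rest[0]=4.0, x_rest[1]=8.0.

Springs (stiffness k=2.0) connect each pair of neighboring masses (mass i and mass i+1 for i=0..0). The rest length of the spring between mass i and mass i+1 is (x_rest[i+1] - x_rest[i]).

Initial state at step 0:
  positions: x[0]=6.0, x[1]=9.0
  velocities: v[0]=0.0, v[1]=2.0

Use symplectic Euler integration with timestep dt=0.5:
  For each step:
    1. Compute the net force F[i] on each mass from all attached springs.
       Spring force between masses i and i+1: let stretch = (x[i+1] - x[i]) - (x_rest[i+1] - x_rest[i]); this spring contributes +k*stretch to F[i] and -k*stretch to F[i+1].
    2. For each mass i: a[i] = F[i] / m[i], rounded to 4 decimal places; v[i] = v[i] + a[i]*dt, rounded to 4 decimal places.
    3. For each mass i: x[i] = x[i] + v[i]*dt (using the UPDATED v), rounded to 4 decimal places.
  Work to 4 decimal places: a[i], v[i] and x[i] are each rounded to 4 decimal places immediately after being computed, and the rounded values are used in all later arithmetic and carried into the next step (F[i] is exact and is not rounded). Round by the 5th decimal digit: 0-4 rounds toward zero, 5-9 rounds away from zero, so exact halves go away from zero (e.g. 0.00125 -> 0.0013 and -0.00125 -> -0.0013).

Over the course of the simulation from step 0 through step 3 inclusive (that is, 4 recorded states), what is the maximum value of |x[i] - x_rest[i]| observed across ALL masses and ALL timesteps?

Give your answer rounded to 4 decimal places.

Step 0: x=[6.0000 9.0000] v=[0.0000 2.0000]
Step 1: x=[5.5000 10.5000] v=[-1.0000 3.0000]
Step 2: x=[5.5000 11.5000] v=[0.0000 2.0000]
Step 3: x=[6.5000 11.5000] v=[2.0000 0.0000]
Max displacement = 3.5000

Answer: 3.5000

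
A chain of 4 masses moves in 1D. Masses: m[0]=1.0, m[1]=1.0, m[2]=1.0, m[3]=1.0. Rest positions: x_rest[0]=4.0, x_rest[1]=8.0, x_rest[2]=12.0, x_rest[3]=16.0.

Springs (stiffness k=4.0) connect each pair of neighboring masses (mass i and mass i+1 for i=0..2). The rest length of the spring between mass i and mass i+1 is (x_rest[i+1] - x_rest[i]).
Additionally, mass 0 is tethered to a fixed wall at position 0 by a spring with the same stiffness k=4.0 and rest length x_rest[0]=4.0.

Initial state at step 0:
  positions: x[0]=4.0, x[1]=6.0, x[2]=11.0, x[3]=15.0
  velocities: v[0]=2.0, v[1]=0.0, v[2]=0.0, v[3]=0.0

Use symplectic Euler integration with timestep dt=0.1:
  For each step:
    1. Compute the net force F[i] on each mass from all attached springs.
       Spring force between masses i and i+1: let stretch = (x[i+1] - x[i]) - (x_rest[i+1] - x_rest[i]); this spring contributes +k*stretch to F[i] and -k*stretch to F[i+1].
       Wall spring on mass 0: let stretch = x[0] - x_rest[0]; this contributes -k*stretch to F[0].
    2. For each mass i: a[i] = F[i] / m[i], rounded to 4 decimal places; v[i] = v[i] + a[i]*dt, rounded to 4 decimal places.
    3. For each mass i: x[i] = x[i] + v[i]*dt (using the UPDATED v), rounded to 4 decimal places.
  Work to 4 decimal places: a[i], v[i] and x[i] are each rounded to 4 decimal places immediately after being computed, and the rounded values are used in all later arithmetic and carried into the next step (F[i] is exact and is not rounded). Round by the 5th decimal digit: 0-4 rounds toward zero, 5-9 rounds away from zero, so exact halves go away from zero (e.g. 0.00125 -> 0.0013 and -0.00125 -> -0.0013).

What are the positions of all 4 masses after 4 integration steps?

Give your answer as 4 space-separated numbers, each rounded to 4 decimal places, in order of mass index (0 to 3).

Step 0: x=[4.0000 6.0000 11.0000 15.0000] v=[2.0000 0.0000 0.0000 0.0000]
Step 1: x=[4.1200 6.1200 10.9600 15.0000] v=[1.2000 1.2000 -0.4000 0.0000]
Step 2: x=[4.1552 6.3536 10.8880 14.9984] v=[0.3520 2.3360 -0.7200 -0.0160]
Step 3: x=[4.1121 6.6806 10.7990 14.9924] v=[-0.4307 3.2704 -0.8896 -0.0602]
Step 4: x=[4.0073 7.0696 10.7130 14.9786] v=[-1.0481 3.8904 -0.8596 -0.1376]

Answer: 4.0073 7.0696 10.7130 14.9786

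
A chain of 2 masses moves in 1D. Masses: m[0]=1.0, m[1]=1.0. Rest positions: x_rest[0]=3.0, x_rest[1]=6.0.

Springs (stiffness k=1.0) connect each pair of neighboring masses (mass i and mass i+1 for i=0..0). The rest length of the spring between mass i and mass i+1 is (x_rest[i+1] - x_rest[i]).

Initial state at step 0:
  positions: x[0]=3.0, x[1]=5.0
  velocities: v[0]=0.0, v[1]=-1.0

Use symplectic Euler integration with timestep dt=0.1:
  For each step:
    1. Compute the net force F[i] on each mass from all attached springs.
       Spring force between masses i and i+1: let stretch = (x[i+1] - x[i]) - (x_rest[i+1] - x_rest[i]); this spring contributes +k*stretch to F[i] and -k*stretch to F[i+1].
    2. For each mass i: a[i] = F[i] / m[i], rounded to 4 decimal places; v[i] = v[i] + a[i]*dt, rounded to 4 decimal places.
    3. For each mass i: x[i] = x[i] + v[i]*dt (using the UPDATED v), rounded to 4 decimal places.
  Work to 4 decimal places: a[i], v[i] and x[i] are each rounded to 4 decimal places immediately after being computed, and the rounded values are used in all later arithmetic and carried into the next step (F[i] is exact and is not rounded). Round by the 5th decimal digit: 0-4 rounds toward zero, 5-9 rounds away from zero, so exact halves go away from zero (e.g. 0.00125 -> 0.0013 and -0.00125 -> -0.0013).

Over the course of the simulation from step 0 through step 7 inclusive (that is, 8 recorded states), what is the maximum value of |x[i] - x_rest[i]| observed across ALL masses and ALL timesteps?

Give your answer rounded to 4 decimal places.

Step 0: x=[3.0000 5.0000] v=[0.0000 -1.0000]
Step 1: x=[2.9900 4.9100] v=[-0.1000 -0.9000]
Step 2: x=[2.9692 4.8308] v=[-0.2080 -0.7920]
Step 3: x=[2.9370 4.7630] v=[-0.3218 -0.6782]
Step 4: x=[2.8931 4.7069] v=[-0.4392 -0.5608]
Step 5: x=[2.8373 4.6627] v=[-0.5578 -0.4422]
Step 6: x=[2.7698 4.6302] v=[-0.6753 -0.3247]
Step 7: x=[2.6909 4.6091] v=[-0.7893 -0.2107]
Max displacement = 1.3909

Answer: 1.3909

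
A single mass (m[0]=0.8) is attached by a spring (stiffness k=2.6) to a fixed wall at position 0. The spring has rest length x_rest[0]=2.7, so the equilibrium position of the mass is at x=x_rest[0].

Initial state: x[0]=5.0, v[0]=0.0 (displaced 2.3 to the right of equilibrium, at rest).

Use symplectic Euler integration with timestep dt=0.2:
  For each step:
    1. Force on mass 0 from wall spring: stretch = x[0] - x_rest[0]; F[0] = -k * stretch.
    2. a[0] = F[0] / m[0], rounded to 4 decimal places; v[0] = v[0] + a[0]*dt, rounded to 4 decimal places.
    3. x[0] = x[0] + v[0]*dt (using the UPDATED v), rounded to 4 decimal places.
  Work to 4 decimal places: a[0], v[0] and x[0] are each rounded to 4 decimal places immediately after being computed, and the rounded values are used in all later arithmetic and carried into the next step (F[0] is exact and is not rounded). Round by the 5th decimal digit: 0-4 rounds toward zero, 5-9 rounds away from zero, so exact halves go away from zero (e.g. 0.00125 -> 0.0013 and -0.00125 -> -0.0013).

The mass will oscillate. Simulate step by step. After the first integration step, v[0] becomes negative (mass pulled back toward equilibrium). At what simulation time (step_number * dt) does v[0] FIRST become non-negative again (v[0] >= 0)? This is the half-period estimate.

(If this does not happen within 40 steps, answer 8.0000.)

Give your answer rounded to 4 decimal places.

Step 0: x=[5.0000] v=[0.0000]
Step 1: x=[4.7010] v=[-1.4950]
Step 2: x=[4.1419] v=[-2.7957]
Step 3: x=[3.3953] v=[-3.7329]
Step 4: x=[2.5583] v=[-4.1848]
Step 5: x=[1.7398] v=[-4.0927]
Step 6: x=[1.0461] v=[-3.4686]
Step 7: x=[0.5674] v=[-2.3936]
Step 8: x=[0.3659] v=[-1.0074]
Step 9: x=[0.4679] v=[0.5098]
First v>=0 after going negative at step 9, time=1.8000

Answer: 1.8000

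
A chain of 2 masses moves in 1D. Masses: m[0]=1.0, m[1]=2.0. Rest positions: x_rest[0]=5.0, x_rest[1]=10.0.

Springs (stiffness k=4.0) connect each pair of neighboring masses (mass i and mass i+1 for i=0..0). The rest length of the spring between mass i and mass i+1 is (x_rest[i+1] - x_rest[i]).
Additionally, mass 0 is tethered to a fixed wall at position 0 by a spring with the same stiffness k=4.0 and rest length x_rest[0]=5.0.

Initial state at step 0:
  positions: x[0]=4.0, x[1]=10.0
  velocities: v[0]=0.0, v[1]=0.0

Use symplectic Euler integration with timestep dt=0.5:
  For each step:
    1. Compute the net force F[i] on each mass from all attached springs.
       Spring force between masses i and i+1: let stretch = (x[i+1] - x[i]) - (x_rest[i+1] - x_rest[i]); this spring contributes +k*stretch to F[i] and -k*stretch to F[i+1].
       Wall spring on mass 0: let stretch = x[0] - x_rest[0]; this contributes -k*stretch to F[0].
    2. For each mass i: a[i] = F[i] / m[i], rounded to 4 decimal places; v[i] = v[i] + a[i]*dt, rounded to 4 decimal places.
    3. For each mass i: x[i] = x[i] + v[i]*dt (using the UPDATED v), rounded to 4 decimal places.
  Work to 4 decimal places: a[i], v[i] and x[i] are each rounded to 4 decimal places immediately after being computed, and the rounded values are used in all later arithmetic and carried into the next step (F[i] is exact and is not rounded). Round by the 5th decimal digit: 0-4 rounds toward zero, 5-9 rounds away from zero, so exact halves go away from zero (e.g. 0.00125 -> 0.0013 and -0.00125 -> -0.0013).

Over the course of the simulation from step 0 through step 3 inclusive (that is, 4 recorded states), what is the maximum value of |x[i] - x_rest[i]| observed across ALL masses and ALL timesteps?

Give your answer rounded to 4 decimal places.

Answer: 1.2500

Derivation:
Step 0: x=[4.0000 10.0000] v=[0.0000 0.0000]
Step 1: x=[6.0000 9.5000] v=[4.0000 -1.0000]
Step 2: x=[5.5000 9.7500] v=[-1.0000 0.5000]
Step 3: x=[3.7500 10.3750] v=[-3.5000 1.2500]
Max displacement = 1.2500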